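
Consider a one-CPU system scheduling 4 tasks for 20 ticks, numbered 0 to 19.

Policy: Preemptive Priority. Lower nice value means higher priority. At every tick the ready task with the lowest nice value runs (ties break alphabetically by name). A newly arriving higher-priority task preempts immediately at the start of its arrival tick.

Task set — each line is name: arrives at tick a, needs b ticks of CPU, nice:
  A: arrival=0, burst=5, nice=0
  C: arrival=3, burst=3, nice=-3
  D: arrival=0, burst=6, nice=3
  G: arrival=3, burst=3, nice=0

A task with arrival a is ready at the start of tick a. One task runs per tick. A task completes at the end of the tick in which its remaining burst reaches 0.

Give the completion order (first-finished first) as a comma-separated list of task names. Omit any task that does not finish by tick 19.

t=0: ready={A,D} → run A
t=1: ready={A,D} → run A
t=2: ready={A,D} → run A
t=3: ready={A,C,D,G} → run C
t=4: ready={A,C,D,G} → run C
t=5: ready={A,C,D,G} → run C
t=6: ready={A,D,G} → run A
t=7: ready={A,D,G} → run A
t=8: ready={D,G} → run G
t=9: ready={D,G} → run G
t=10: ready={D,G} → run G
t=11: ready={D} → run D
t=12: ready={D} → run D
t=13: ready={D} → run D
t=14: ready={D} → run D
t=15: ready={D} → run D
t=16: ready={D} → run D
t=17: (idle)
t=18: (idle)
t=19: (idle)

completion order = C, A, G, D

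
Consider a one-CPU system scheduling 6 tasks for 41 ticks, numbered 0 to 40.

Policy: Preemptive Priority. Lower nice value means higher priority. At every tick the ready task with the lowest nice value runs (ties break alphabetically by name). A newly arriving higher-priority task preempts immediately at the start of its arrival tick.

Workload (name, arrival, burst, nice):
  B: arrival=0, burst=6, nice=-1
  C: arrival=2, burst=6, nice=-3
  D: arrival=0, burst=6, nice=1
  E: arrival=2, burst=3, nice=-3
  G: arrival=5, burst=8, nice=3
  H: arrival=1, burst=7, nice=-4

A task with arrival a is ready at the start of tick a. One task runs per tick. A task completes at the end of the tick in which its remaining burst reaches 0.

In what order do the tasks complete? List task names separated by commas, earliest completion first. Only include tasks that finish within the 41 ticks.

t=0: ready={B,D} → run B
t=1: ready={B,D,H} → run H
t=2: ready={B,C,D,E,H} → run H
t=3: ready={B,C,D,E,H} → run H
t=4: ready={B,C,D,E,H} → run H
t=5: ready={B,C,D,E,G,H} → run H
t=6: ready={B,C,D,E,G,H} → run H
t=7: ready={B,C,D,E,G,H} → run H
t=8: ready={B,C,D,E,G} → run C
t=9: ready={B,C,D,E,G} → run C
t=10: ready={B,C,D,E,G} → run C
t=11: ready={B,C,D,E,G} → run C
t=12: ready={B,C,D,E,G} → run C
t=13: ready={B,C,D,E,G} → run C
t=14: ready={B,D,E,G} → run E
t=15: ready={B,D,E,G} → run E
t=16: ready={B,D,E,G} → run E
t=17: ready={B,D,G} → run B
t=18: ready={B,D,G} → run B
t=19: ready={B,D,G} → run B
t=20: ready={B,D,G} → run B
t=21: ready={B,D,G} → run B
t=22: ready={D,G} → run D
t=23: ready={D,G} → run D
t=24: ready={D,G} → run D
t=25: ready={D,G} → run D
t=26: ready={D,G} → run D
t=27: ready={D,G} → run D
t=28: ready={G} → run G
t=29: ready={G} → run G
t=30: ready={G} → run G
t=31: ready={G} → run G
t=32: ready={G} → run G
t=33: ready={G} → run G
t=34: ready={G} → run G
t=35: ready={G} → run G
t=36: (idle)
t=37: (idle)
t=38: (idle)
t=39: (idle)
t=40: (idle)

completion order = H, C, E, B, D, G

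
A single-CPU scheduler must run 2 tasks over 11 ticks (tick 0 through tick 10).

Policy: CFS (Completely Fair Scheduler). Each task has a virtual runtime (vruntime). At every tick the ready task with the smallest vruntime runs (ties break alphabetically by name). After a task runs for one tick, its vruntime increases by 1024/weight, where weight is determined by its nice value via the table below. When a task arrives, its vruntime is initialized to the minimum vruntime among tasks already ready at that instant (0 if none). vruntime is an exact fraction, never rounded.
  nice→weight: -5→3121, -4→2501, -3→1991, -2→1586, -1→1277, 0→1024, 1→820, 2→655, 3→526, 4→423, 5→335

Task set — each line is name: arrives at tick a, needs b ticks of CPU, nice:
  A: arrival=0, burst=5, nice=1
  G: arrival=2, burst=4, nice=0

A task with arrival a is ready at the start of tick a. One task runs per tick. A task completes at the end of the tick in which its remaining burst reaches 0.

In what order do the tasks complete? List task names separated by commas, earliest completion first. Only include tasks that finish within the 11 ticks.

t=0: vr[A=0] → run A
t=1: vr[A=256/205] → run A
t=2: vr[A=512/205 G=512/205] → run A
t=3: vr[A=768/205 G=512/205] → run G
t=4: vr[A=768/205 G=717/205] → run G
t=5: vr[A=768/205 G=922/205] → run A
t=6: vr[A=1024/205 G=922/205] → run G
t=7: vr[A=1024/205 G=1127/205] → run A
t=8: vr[G=1127/205] → run G
t=9: (idle)
t=10: (idle)

completion order = A, G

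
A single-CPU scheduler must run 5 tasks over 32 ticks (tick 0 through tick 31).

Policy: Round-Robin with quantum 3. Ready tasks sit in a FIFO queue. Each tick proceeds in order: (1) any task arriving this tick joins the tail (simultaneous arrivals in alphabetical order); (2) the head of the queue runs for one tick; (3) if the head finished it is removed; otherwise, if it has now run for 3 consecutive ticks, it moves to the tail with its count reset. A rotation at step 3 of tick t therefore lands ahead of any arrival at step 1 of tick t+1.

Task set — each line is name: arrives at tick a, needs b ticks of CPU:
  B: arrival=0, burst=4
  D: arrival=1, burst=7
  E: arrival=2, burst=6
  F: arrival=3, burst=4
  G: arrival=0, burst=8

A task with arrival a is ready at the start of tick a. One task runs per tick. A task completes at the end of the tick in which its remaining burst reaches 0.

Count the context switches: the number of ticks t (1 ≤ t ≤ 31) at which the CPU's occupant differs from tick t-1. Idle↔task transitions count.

t=0: queue=[B,G] q_used=0 → run B
t=1: queue=[B,G,D] q_used=1 → run B
t=2: queue=[B,G,D,E] q_used=2 → run B
t=3: queue=[G,D,E,B,F] q_used=0 → run G
t=4: queue=[G,D,E,B,F] q_used=1 → run G
t=5: queue=[G,D,E,B,F] q_used=2 → run G
t=6: queue=[D,E,B,F,G] q_used=0 → run D
t=7: queue=[D,E,B,F,G] q_used=1 → run D
t=8: queue=[D,E,B,F,G] q_used=2 → run D
t=9: queue=[E,B,F,G,D] q_used=0 → run E
t=10: queue=[E,B,F,G,D] q_used=1 → run E
t=11: queue=[E,B,F,G,D] q_used=2 → run E
t=12: queue=[B,F,G,D,E] q_used=0 → run B
t=13: queue=[F,G,D,E] q_used=0 → run F
t=14: queue=[F,G,D,E] q_used=1 → run F
t=15: queue=[F,G,D,E] q_used=2 → run F
t=16: queue=[G,D,E,F] q_used=0 → run G
t=17: queue=[G,D,E,F] q_used=1 → run G
t=18: queue=[G,D,E,F] q_used=2 → run G
t=19: queue=[D,E,F,G] q_used=0 → run D
t=20: queue=[D,E,F,G] q_used=1 → run D
t=21: queue=[D,E,F,G] q_used=2 → run D
t=22: queue=[E,F,G,D] q_used=0 → run E
t=23: queue=[E,F,G,D] q_used=1 → run E
t=24: queue=[E,F,G,D] q_used=2 → run E
t=25: queue=[F,G,D] q_used=0 → run F
t=26: queue=[G,D] q_used=0 → run G
t=27: queue=[G,D] q_used=1 → run G
t=28: queue=[D] q_used=0 → run D
t=29: (idle)
t=30: (idle)
t=31: (idle)

context switches = 12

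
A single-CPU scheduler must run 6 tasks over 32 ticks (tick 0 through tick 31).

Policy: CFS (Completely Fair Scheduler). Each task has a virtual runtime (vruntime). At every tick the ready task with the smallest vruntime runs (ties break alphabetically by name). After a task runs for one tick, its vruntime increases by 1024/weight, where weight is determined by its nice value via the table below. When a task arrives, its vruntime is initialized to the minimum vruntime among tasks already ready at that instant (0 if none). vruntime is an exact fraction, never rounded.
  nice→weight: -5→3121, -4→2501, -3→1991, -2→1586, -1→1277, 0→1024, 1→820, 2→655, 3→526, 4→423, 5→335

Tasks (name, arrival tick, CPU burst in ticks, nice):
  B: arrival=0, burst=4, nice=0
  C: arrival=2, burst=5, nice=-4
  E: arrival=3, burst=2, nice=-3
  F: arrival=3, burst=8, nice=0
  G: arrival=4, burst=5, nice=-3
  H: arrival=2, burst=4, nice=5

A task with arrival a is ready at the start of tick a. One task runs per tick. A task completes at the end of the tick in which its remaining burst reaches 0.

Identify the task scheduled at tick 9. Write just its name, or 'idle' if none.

running at tick 9 = E

t=0: vr[B=0] → run B
t=1: vr[B=1] → run B
t=2: vr[B=2 C=2 H=2] → run B
t=3: vr[B=3 C=2 E=2 F=2 H=2] → run C
t=4: vr[B=3 C=6026/2501 E=2 F=2 G=2 H=2] → run E
t=5: vr[B=3 C=6026/2501 E=5006/1991 F=2 G=2 H=2] → run F
t=6: vr[B=3 C=6026/2501 E=5006/1991 F=3 G=2 H=2] → run G
t=7: vr[B=3 C=6026/2501 E=5006/1991 F=3 G=5006/1991 H=2] → run H
t=8: vr[B=3 C=6026/2501 E=5006/1991 F=3 G=5006/1991 H=1694/335] → run C
t=9: vr[B=3 C=7050/2501 E=5006/1991 F=3 G=5006/1991 H=1694/335] → run E
t=10: vr[B=3 C=7050/2501 F=3 G=5006/1991 H=1694/335] → run G
t=11: vr[B=3 C=7050/2501 F=3 G=6030/1991 H=1694/335] → run C
t=12: vr[B=3 C=8074/2501 F=3 G=6030/1991 H=1694/335] → run B
t=13: vr[C=8074/2501 F=3 G=6030/1991 H=1694/335] → run F
t=14: vr[C=8074/2501 F=4 G=6030/1991 H=1694/335] → run G
t=15: vr[C=8074/2501 F=4 G=7054/1991 H=1694/335] → run C
t=16: vr[C=9098/2501 F=4 G=7054/1991 H=1694/335] → run G
t=17: vr[C=9098/2501 F=4 G=8078/1991 H=1694/335] → run C
t=18: vr[F=4 G=8078/1991 H=1694/335] → run F
t=19: vr[F=5 G=8078/1991 H=1694/335] → run G
t=20: vr[F=5 H=1694/335] → run F
t=21: vr[F=6 H=1694/335] → run H
t=22: vr[F=6 H=2718/335] → run F
t=23: vr[F=7 H=2718/335] → run F
t=24: vr[F=8 H=2718/335] → run F
t=25: vr[F=9 H=2718/335] → run H
t=26: vr[F=9 H=3742/335] → run F
t=27: vr[H=3742/335] → run H
t=28: (idle)
t=29: (idle)
t=30: (idle)
t=31: (idle)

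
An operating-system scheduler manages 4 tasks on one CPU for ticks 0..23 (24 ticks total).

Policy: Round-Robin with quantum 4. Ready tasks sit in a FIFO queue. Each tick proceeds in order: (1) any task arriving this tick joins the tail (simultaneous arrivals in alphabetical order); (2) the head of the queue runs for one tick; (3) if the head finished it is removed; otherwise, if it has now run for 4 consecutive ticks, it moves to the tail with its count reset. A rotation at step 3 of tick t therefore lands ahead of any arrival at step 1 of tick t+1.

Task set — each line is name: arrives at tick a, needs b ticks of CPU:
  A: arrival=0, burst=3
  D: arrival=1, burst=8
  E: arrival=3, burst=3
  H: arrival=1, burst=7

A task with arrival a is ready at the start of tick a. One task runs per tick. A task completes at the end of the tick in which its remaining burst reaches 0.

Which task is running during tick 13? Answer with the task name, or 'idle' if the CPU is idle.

t=0: queue=[A] q_used=0 → run A
t=1: queue=[A,D,H] q_used=1 → run A
t=2: queue=[A,D,H] q_used=2 → run A
t=3: queue=[D,H,E] q_used=0 → run D
t=4: queue=[D,H,E] q_used=1 → run D
t=5: queue=[D,H,E] q_used=2 → run D
t=6: queue=[D,H,E] q_used=3 → run D
t=7: queue=[H,E,D] q_used=0 → run H
t=8: queue=[H,E,D] q_used=1 → run H
t=9: queue=[H,E,D] q_used=2 → run H
t=10: queue=[H,E,D] q_used=3 → run H
t=11: queue=[E,D,H] q_used=0 → run E
t=12: queue=[E,D,H] q_used=1 → run E
t=13: queue=[E,D,H] q_used=2 → run E
t=14: queue=[D,H] q_used=0 → run D
t=15: queue=[D,H] q_used=1 → run D
t=16: queue=[D,H] q_used=2 → run D
t=17: queue=[D,H] q_used=3 → run D
t=18: queue=[H] q_used=0 → run H
t=19: queue=[H] q_used=1 → run H
t=20: queue=[H] q_used=2 → run H
t=21: (idle)
t=22: (idle)
t=23: (idle)

running at tick 13 = E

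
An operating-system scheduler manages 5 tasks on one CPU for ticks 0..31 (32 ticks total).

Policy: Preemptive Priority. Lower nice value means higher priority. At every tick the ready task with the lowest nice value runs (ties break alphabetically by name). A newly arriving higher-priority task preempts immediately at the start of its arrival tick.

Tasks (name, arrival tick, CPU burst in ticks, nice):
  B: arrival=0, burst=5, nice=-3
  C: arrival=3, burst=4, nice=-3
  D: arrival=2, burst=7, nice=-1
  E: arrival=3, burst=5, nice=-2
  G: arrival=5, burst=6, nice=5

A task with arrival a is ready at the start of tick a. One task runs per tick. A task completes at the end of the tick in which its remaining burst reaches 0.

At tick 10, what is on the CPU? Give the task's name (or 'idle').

running at tick 10 = E

t=0: ready={B} → run B
t=1: ready={B} → run B
t=2: ready={B,D} → run B
t=3: ready={B,C,D,E} → run B
t=4: ready={B,C,D,E} → run B
t=5: ready={C,D,E,G} → run C
t=6: ready={C,D,E,G} → run C
t=7: ready={C,D,E,G} → run C
t=8: ready={C,D,E,G} → run C
t=9: ready={D,E,G} → run E
t=10: ready={D,E,G} → run E
t=11: ready={D,E,G} → run E
t=12: ready={D,E,G} → run E
t=13: ready={D,E,G} → run E
t=14: ready={D,G} → run D
t=15: ready={D,G} → run D
t=16: ready={D,G} → run D
t=17: ready={D,G} → run D
t=18: ready={D,G} → run D
t=19: ready={D,G} → run D
t=20: ready={D,G} → run D
t=21: ready={G} → run G
t=22: ready={G} → run G
t=23: ready={G} → run G
t=24: ready={G} → run G
t=25: ready={G} → run G
t=26: ready={G} → run G
t=27: (idle)
t=28: (idle)
t=29: (idle)
t=30: (idle)
t=31: (idle)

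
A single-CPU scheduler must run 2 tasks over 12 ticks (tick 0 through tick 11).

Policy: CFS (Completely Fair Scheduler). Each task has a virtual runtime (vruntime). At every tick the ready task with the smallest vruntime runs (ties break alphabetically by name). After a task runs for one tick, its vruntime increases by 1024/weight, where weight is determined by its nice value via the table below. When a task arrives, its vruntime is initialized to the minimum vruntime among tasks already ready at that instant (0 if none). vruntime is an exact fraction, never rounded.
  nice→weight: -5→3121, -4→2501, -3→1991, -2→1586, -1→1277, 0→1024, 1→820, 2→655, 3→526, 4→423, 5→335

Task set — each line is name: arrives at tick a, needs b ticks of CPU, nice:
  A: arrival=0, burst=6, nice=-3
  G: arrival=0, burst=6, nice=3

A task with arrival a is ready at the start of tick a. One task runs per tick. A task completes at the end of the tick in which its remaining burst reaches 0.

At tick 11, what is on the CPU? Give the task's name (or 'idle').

t=0: vr[A=0 G=0] → run A
t=1: vr[A=1024/1991 G=0] → run G
t=2: vr[A=1024/1991 G=512/263] → run A
t=3: vr[A=2048/1991 G=512/263] → run A
t=4: vr[A=3072/1991 G=512/263] → run A
t=5: vr[A=4096/1991 G=512/263] → run G
t=6: vr[A=4096/1991 G=1024/263] → run A
t=7: vr[A=5120/1991 G=1024/263] → run A
t=8: vr[G=1024/263] → run G
t=9: vr[G=1536/263] → run G
t=10: vr[G=2048/263] → run G
t=11: vr[G=2560/263] → run G

running at tick 11 = G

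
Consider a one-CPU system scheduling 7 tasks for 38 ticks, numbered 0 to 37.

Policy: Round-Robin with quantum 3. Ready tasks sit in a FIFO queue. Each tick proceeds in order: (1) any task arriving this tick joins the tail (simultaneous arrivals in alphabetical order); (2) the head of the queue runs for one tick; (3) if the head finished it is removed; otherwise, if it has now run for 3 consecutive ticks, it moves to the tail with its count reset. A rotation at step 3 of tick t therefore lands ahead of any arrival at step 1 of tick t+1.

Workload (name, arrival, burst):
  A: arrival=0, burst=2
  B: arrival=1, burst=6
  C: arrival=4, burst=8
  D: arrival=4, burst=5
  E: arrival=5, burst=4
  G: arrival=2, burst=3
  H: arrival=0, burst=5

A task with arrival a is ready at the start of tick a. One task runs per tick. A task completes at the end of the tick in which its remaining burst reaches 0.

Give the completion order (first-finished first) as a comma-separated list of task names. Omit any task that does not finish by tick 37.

t=0: queue=[A,H] q_used=0 → run A
t=1: queue=[A,H,B] q_used=1 → run A
t=2: queue=[H,B,G] q_used=0 → run H
t=3: queue=[H,B,G] q_used=1 → run H
t=4: queue=[H,B,G,C,D] q_used=2 → run H
t=5: queue=[B,G,C,D,H,E] q_used=0 → run B
t=6: queue=[B,G,C,D,H,E] q_used=1 → run B
t=7: queue=[B,G,C,D,H,E] q_used=2 → run B
t=8: queue=[G,C,D,H,E,B] q_used=0 → run G
t=9: queue=[G,C,D,H,E,B] q_used=1 → run G
t=10: queue=[G,C,D,H,E,B] q_used=2 → run G
t=11: queue=[C,D,H,E,B] q_used=0 → run C
t=12: queue=[C,D,H,E,B] q_used=1 → run C
t=13: queue=[C,D,H,E,B] q_used=2 → run C
t=14: queue=[D,H,E,B,C] q_used=0 → run D
t=15: queue=[D,H,E,B,C] q_used=1 → run D
t=16: queue=[D,H,E,B,C] q_used=2 → run D
t=17: queue=[H,E,B,C,D] q_used=0 → run H
t=18: queue=[H,E,B,C,D] q_used=1 → run H
t=19: queue=[E,B,C,D] q_used=0 → run E
t=20: queue=[E,B,C,D] q_used=1 → run E
t=21: queue=[E,B,C,D] q_used=2 → run E
t=22: queue=[B,C,D,E] q_used=0 → run B
t=23: queue=[B,C,D,E] q_used=1 → run B
t=24: queue=[B,C,D,E] q_used=2 → run B
t=25: queue=[C,D,E] q_used=0 → run C
t=26: queue=[C,D,E] q_used=1 → run C
t=27: queue=[C,D,E] q_used=2 → run C
t=28: queue=[D,E,C] q_used=0 → run D
t=29: queue=[D,E,C] q_used=1 → run D
t=30: queue=[E,C] q_used=0 → run E
t=31: queue=[C] q_used=0 → run C
t=32: queue=[C] q_used=1 → run C
t=33: (idle)
t=34: (idle)
t=35: (idle)
t=36: (idle)
t=37: (idle)

completion order = A, G, H, B, D, E, C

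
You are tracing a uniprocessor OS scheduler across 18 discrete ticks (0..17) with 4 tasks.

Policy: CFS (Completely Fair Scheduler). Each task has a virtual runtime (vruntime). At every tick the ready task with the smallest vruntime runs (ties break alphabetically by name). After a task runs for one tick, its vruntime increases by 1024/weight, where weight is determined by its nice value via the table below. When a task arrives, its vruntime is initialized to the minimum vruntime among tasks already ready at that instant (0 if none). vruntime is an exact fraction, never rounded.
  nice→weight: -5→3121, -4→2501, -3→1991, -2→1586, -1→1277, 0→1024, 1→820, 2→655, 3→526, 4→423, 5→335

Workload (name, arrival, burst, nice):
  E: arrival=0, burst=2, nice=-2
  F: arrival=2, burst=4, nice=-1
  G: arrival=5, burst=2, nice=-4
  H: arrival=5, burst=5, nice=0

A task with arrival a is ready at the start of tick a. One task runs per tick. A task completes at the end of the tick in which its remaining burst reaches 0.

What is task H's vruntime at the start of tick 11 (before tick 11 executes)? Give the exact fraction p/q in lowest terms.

vruntime(H, start of tick 11) = 6903/1277

t=0: vr[E=0] → run E
t=1: vr[E=512/793] → run E
t=2: vr[F=0] → run F
t=3: vr[F=1024/1277] → run F
t=4: vr[F=2048/1277] → run F
t=5: vr[F=3072/1277 G=3072/1277 H=3072/1277] → run F
t=6: vr[G=3072/1277 H=3072/1277] → run G
t=7: vr[G=8990720/3193777 H=3072/1277] → run H
t=8: vr[G=8990720/3193777 H=4349/1277] → run G
t=9: vr[H=4349/1277] → run H
t=10: vr[H=5626/1277] → run H
t=11: vr[H=6903/1277] → run H
t=12: vr[H=8180/1277] → run H
t=13: (idle)
t=14: (idle)
t=15: (idle)
t=16: (idle)
t=17: (idle)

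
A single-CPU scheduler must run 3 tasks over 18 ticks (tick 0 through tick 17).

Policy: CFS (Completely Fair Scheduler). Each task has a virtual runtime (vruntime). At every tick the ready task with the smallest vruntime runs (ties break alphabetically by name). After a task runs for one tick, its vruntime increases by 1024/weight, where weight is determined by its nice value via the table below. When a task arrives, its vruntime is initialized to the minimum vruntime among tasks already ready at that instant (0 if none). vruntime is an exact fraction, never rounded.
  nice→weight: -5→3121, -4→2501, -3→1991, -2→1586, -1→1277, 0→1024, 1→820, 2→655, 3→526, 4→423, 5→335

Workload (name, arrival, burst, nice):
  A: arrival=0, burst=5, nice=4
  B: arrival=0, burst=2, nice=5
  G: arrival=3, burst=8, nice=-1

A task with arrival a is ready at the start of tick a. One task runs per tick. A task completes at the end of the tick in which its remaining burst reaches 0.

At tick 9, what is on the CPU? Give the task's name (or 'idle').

t=0: vr[A=0 B=0] → run A
t=1: vr[A=1024/423 B=0] → run B
t=2: vr[A=1024/423 B=1024/335] → run A
t=3: vr[A=2048/423 B=1024/335 G=1024/335] → run B
t=4: vr[A=2048/423 G=1024/335] → run G
t=5: vr[A=2048/423 G=1650688/427795] → run G
t=6: vr[A=2048/423 G=1993728/427795] → run G
t=7: vr[A=2048/423 G=2336768/427795] → run A
t=8: vr[A=1024/141 G=2336768/427795] → run G
t=9: vr[A=1024/141 G=2679808/427795] → run G
t=10: vr[A=1024/141 G=3022848/427795] → run G
t=11: vr[A=1024/141 G=3365888/427795] → run A
t=12: vr[A=4096/423 G=3365888/427795] → run G
t=13: vr[A=4096/423 G=3708928/427795] → run G
t=14: vr[A=4096/423] → run A
t=15: (idle)
t=16: (idle)
t=17: (idle)

running at tick 9 = G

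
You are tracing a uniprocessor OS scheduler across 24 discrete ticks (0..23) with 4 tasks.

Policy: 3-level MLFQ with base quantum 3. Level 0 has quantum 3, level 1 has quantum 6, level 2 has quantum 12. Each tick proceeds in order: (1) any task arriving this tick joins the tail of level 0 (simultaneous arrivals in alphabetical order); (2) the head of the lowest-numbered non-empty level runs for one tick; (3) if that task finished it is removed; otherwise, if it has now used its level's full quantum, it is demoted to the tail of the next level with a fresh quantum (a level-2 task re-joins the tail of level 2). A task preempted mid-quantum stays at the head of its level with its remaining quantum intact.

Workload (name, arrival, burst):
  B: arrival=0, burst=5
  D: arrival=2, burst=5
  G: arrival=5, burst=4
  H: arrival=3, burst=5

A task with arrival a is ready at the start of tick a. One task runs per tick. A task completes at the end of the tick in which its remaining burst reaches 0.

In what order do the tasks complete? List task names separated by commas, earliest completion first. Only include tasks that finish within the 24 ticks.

t=0: L0/L1/L2 = B/-/- → run B
t=1: L0/L1/L2 = B/-/- → run B
t=2: L0/L1/L2 = BD/-/- → run B
t=3: L0/L1/L2 = DH/B/- → run D
t=4: L0/L1/L2 = DH/B/- → run D
t=5: L0/L1/L2 = DHG/B/- → run D
t=6: L0/L1/L2 = HG/BD/- → run H
t=7: L0/L1/L2 = HG/BD/- → run H
t=8: L0/L1/L2 = HG/BD/- → run H
t=9: L0/L1/L2 = G/BDH/- → run G
t=10: L0/L1/L2 = G/BDH/- → run G
t=11: L0/L1/L2 = G/BDH/- → run G
t=12: L0/L1/L2 = -/BDHG/- → run B
t=13: L0/L1/L2 = -/BDHG/- → run B
t=14: L0/L1/L2 = -/DHG/- → run D
t=15: L0/L1/L2 = -/DHG/- → run D
t=16: L0/L1/L2 = -/HG/- → run H
t=17: L0/L1/L2 = -/HG/- → run H
t=18: L0/L1/L2 = -/G/- → run G
t=19: (idle)
t=20: (idle)
t=21: (idle)
t=22: (idle)
t=23: (idle)

completion order = B, D, H, G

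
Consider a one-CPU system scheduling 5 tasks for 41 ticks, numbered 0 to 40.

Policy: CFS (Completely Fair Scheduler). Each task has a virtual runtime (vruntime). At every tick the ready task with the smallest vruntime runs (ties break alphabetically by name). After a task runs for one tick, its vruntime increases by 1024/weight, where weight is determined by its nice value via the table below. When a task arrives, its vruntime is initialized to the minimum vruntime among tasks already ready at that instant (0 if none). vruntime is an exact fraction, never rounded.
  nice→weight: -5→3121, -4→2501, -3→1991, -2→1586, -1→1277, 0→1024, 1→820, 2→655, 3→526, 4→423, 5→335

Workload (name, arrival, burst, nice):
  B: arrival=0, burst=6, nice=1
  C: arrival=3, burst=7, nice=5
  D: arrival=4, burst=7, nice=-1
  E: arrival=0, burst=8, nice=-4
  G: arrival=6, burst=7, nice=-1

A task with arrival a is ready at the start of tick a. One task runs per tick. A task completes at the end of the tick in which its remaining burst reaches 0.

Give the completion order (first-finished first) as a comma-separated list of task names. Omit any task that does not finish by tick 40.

completion order = E, D, G, B, C

t=0: vr[B=0 E=0] → run B
t=1: vr[B=256/205 E=0] → run E
t=2: vr[B=256/205 E=1024/2501] → run E
t=3: vr[B=256/205 C=2048/2501 E=2048/2501] → run C
t=4: vr[B=256/205 C=3247104/837835 D=2048/2501 E=2048/2501] → run D
t=5: vr[B=256/205 C=3247104/837835 D=5176320/3193777 E=2048/2501] → run E
t=6: vr[B=256/205 C=3247104/837835 D=5176320/3193777 E=3072/2501 G=3072/2501] → run E
t=7: vr[B=256/205 C=3247104/837835 D=5176320/3193777 E=4096/2501 G=3072/2501] → run G
t=8: vr[B=256/205 C=3247104/837835 D=5176320/3193777 E=4096/2501 G=6483968/3193777] → run B
t=9: vr[B=512/205 C=3247104/837835 D=5176320/3193777 E=4096/2501 G=6483968/3193777] → run D
t=10: vr[B=512/205 C=3247104/837835 D=7737344/3193777 E=4096/2501 G=6483968/3193777] → run E
t=11: vr[B=512/205 C=3247104/837835 D=7737344/3193777 E=5120/2501 G=6483968/3193777] → run G
t=12: vr[B=512/205 C=3247104/837835 D=7737344/3193777 E=5120/2501 G=9044992/3193777] → run E
t=13: vr[B=512/205 C=3247104/837835 D=7737344/3193777 E=6144/2501 G=9044992/3193777] → run D
t=14: vr[B=512/205 C=3247104/837835 D=10298368/3193777 E=6144/2501 G=9044992/3193777] → run E
t=15: vr[B=512/205 C=3247104/837835 D=10298368/3193777 E=7168/2501 G=9044992/3193777] → run B
t=16: vr[B=768/205 C=3247104/837835 D=10298368/3193777 E=7168/2501 G=9044992/3193777] → run G
t=17: vr[B=768/205 C=3247104/837835 D=10298368/3193777 E=7168/2501 G=11606016/3193777] → run E
t=18: vr[B=768/205 C=3247104/837835 D=10298368/3193777 G=11606016/3193777] → run D
t=19: vr[B=768/205 C=3247104/837835 D=12859392/3193777 G=11606016/3193777] → run G
t=20: vr[B=768/205 C=3247104/837835 D=12859392/3193777 G=14167040/3193777] → run B
t=21: vr[B=1024/205 C=3247104/837835 D=12859392/3193777 G=14167040/3193777] → run C
t=22: vr[B=1024/205 C=5808128/837835 D=12859392/3193777 G=14167040/3193777] → run D
t=23: vr[B=1024/205 C=5808128/837835 D=15420416/3193777 G=14167040/3193777] → run G
t=24: vr[B=1024/205 C=5808128/837835 D=15420416/3193777 G=16728064/3193777] → run D
t=25: vr[B=1024/205 C=5808128/837835 D=17981440/3193777 G=16728064/3193777] → run B
t=26: vr[B=256/41 C=5808128/837835 D=17981440/3193777 G=16728064/3193777] → run G
t=27: vr[B=256/41 C=5808128/837835 D=17981440/3193777 G=19289088/3193777] → run D
t=28: vr[B=256/41 C=5808128/837835 G=19289088/3193777] → run G
t=29: vr[B=256/41 C=5808128/837835] → run B
t=30: vr[C=5808128/837835] → run C
t=31: vr[C=8369152/837835] → run C
t=32: vr[C=10930176/837835] → run C
t=33: vr[C=2698240/167567] → run C
t=34: vr[C=16052224/837835] → run C
t=35: (idle)
t=36: (idle)
t=37: (idle)
t=38: (idle)
t=39: (idle)
t=40: (idle)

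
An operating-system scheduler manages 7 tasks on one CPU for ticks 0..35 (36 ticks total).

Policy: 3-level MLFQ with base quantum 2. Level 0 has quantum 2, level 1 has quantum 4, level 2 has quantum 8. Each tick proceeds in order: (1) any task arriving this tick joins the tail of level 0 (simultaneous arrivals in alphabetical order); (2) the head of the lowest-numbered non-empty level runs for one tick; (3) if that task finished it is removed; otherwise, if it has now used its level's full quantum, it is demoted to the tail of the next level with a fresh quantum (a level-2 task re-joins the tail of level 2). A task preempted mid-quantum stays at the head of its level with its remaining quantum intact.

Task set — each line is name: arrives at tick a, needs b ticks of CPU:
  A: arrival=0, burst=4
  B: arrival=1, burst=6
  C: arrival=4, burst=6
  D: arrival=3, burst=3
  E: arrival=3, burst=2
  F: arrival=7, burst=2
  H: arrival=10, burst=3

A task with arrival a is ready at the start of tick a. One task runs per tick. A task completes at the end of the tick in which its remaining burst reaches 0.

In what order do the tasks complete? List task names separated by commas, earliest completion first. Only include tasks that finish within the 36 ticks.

completion order = E, F, A, B, D, C, H

t=0: L0/L1/L2 = A/-/- → run A
t=1: L0/L1/L2 = AB/-/- → run A
t=2: L0/L1/L2 = B/A/- → run B
t=3: L0/L1/L2 = BDE/A/- → run B
t=4: L0/L1/L2 = DEC/AB/- → run D
t=5: L0/L1/L2 = DEC/AB/- → run D
t=6: L0/L1/L2 = EC/ABD/- → run E
t=7: L0/L1/L2 = ECF/ABD/- → run E
t=8: L0/L1/L2 = CF/ABD/- → run C
t=9: L0/L1/L2 = CF/ABD/- → run C
t=10: L0/L1/L2 = FH/ABDC/- → run F
t=11: L0/L1/L2 = FH/ABDC/- → run F
t=12: L0/L1/L2 = H/ABDC/- → run H
t=13: L0/L1/L2 = H/ABDC/- → run H
t=14: L0/L1/L2 = -/ABDCH/- → run A
t=15: L0/L1/L2 = -/ABDCH/- → run A
t=16: L0/L1/L2 = -/BDCH/- → run B
t=17: L0/L1/L2 = -/BDCH/- → run B
t=18: L0/L1/L2 = -/BDCH/- → run B
t=19: L0/L1/L2 = -/BDCH/- → run B
t=20: L0/L1/L2 = -/DCH/- → run D
t=21: L0/L1/L2 = -/CH/- → run C
t=22: L0/L1/L2 = -/CH/- → run C
t=23: L0/L1/L2 = -/CH/- → run C
t=24: L0/L1/L2 = -/CH/- → run C
t=25: L0/L1/L2 = -/H/- → run H
t=26: (idle)
t=27: (idle)
t=28: (idle)
t=29: (idle)
t=30: (idle)
t=31: (idle)
t=32: (idle)
t=33: (idle)
t=34: (idle)
t=35: (idle)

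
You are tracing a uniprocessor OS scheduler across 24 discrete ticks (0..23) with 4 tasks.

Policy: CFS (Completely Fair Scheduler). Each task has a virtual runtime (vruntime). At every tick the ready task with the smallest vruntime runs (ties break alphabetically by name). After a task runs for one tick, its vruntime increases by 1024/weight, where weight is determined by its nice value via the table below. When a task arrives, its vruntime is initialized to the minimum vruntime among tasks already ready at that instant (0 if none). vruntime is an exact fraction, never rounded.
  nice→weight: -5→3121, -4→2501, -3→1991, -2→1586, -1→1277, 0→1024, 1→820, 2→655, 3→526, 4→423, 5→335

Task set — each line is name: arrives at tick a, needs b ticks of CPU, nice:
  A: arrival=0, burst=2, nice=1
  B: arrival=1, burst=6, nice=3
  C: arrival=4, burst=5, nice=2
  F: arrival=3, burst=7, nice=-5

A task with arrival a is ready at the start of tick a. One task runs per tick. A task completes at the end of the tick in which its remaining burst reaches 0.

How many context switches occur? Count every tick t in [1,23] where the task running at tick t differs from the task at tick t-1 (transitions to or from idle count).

context switches = 14

t=0: vr[A=0] → run A
t=1: vr[A=256/205 B=256/205] → run A
t=2: vr[B=256/205] → run B
t=3: vr[B=172288/53915 F=172288/53915] → run B
t=4: vr[B=277248/53915 C=172288/53915 F=172288/53915] → run C
t=5: vr[B=277248/53915 C=6722304/1412573 F=172288/53915] → run F
t=6: vr[B=277248/53915 C=6722304/1412573 F=592919808/168268715] → run F
t=7: vr[B=277248/53915 C=6722304/1412573 F=648128768/168268715] → run F
t=8: vr[B=277248/53915 C=6722304/1412573 F=703337728/168268715] → run F
t=9: vr[B=277248/53915 C=6722304/1412573 F=758546688/168268715] → run F
t=10: vr[B=277248/53915 C=6722304/1412573 F=813755648/168268715] → run C
t=11: vr[B=277248/53915 C=44653312/7062865 F=813755648/168268715] → run F
t=12: vr[B=277248/53915 C=44653312/7062865 F=868964608/168268715] → run B
t=13: vr[B=382208/53915 C=44653312/7062865 F=868964608/168268715] → run F
t=14: vr[B=382208/53915 C=44653312/7062865] → run C
t=15: vr[B=382208/53915 C=55695104/7062865] → run B
t=16: vr[B=487168/53915 C=55695104/7062865] → run C
t=17: vr[B=487168/53915 C=66736896/7062865] → run B
t=18: vr[B=592128/53915 C=66736896/7062865] → run C
t=19: vr[B=592128/53915] → run B
t=20: (idle)
t=21: (idle)
t=22: (idle)
t=23: (idle)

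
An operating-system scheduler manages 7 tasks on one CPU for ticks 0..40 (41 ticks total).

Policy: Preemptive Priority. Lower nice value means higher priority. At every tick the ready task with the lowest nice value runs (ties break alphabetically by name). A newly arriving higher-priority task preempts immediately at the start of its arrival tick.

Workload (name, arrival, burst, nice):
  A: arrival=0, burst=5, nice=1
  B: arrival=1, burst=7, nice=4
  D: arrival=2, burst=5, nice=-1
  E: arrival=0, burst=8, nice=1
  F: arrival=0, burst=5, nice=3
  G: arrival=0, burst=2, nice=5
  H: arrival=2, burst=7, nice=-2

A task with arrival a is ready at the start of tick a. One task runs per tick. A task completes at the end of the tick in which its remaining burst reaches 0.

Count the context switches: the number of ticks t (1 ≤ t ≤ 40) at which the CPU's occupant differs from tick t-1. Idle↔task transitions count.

t=0: ready={A,E,F,G} → run A
t=1: ready={A,B,E,F,G} → run A
t=2: ready={A,B,D,E,F,G,H} → run H
t=3: ready={A,B,D,E,F,G,H} → run H
t=4: ready={A,B,D,E,F,G,H} → run H
t=5: ready={A,B,D,E,F,G,H} → run H
t=6: ready={A,B,D,E,F,G,H} → run H
t=7: ready={A,B,D,E,F,G,H} → run H
t=8: ready={A,B,D,E,F,G,H} → run H
t=9: ready={A,B,D,E,F,G} → run D
t=10: ready={A,B,D,E,F,G} → run D
t=11: ready={A,B,D,E,F,G} → run D
t=12: ready={A,B,D,E,F,G} → run D
t=13: ready={A,B,D,E,F,G} → run D
t=14: ready={A,B,E,F,G} → run A
t=15: ready={A,B,E,F,G} → run A
t=16: ready={A,B,E,F,G} → run A
t=17: ready={B,E,F,G} → run E
t=18: ready={B,E,F,G} → run E
t=19: ready={B,E,F,G} → run E
t=20: ready={B,E,F,G} → run E
t=21: ready={B,E,F,G} → run E
t=22: ready={B,E,F,G} → run E
t=23: ready={B,E,F,G} → run E
t=24: ready={B,E,F,G} → run E
t=25: ready={B,F,G} → run F
t=26: ready={B,F,G} → run F
t=27: ready={B,F,G} → run F
t=28: ready={B,F,G} → run F
t=29: ready={B,F,G} → run F
t=30: ready={B,G} → run B
t=31: ready={B,G} → run B
t=32: ready={B,G} → run B
t=33: ready={B,G} → run B
t=34: ready={B,G} → run B
t=35: ready={B,G} → run B
t=36: ready={B,G} → run B
t=37: ready={G} → run G
t=38: ready={G} → run G
t=39: (idle)
t=40: (idle)

context switches = 8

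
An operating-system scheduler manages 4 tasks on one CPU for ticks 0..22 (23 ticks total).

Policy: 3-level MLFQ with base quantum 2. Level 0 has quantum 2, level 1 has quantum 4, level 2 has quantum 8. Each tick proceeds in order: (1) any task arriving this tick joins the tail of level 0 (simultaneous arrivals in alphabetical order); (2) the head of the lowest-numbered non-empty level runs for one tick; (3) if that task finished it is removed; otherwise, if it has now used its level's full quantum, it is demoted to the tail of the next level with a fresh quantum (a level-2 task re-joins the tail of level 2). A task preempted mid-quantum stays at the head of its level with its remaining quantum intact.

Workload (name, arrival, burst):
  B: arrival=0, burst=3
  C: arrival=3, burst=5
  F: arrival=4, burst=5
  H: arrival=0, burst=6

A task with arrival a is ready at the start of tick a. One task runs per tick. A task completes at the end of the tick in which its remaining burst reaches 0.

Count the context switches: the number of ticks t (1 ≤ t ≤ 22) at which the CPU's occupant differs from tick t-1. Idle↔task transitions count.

t=0: L0/L1/L2 = BH/-/- → run B
t=1: L0/L1/L2 = BH/-/- → run B
t=2: L0/L1/L2 = H/B/- → run H
t=3: L0/L1/L2 = HC/B/- → run H
t=4: L0/L1/L2 = CF/BH/- → run C
t=5: L0/L1/L2 = CF/BH/- → run C
t=6: L0/L1/L2 = F/BHC/- → run F
t=7: L0/L1/L2 = F/BHC/- → run F
t=8: L0/L1/L2 = -/BHCF/- → run B
t=9: L0/L1/L2 = -/HCF/- → run H
t=10: L0/L1/L2 = -/HCF/- → run H
t=11: L0/L1/L2 = -/HCF/- → run H
t=12: L0/L1/L2 = -/HCF/- → run H
t=13: L0/L1/L2 = -/CF/- → run C
t=14: L0/L1/L2 = -/CF/- → run C
t=15: L0/L1/L2 = -/CF/- → run C
t=16: L0/L1/L2 = -/F/- → run F
t=17: L0/L1/L2 = -/F/- → run F
t=18: L0/L1/L2 = -/F/- → run F
t=19: (idle)
t=20: (idle)
t=21: (idle)
t=22: (idle)

context switches = 8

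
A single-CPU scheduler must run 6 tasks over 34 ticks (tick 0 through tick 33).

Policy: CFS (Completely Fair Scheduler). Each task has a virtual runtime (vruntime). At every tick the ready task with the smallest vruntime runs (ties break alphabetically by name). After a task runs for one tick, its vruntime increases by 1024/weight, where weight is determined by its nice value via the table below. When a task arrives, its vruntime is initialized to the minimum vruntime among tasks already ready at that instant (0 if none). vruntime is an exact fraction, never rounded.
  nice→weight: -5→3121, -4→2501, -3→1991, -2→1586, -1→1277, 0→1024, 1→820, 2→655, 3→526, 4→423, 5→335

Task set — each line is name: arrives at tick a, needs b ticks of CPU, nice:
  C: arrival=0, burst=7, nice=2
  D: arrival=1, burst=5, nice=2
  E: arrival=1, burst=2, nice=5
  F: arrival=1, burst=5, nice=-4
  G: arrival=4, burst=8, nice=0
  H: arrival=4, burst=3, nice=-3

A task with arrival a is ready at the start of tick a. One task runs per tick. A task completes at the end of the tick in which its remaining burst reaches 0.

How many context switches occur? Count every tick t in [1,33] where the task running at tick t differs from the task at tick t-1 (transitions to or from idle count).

context switches = 27

t=0: vr[C=0] → run C
t=1: vr[C=1024/655 D=1024/655 E=1024/655 F=1024/655] → run C
t=2: vr[C=2048/655 D=1024/655 E=1024/655 F=1024/655] → run D
t=3: vr[C=2048/655 D=2048/655 E=1024/655 F=1024/655] → run E
t=4: vr[C=2048/655 D=2048/655 E=202752/43885 F=1024/655 G=1024/655 H=1024/655] → run F
t=5: vr[C=2048/655 D=2048/655 E=202752/43885 F=3231744/1638155 G=1024/655 H=1024/655] → run G
t=6: vr[C=2048/655 D=2048/655 E=202752/43885 F=3231744/1638155 G=1679/655 H=1024/655] → run H
t=7: vr[C=2048/655 D=2048/655 E=202752/43885 F=3231744/1638155 G=1679/655 H=2709504/1304105] → run F
t=8: vr[C=2048/655 D=2048/655 E=202752/43885 F=3902464/1638155 G=1679/655 H=2709504/1304105] → run H
t=9: vr[C=2048/655 D=2048/655 E=202752/43885 F=3902464/1638155 G=1679/655 H=3380224/1304105] → run F
t=10: vr[C=2048/655 D=2048/655 E=202752/43885 F=4573184/1638155 G=1679/655 H=3380224/1304105] → run G
t=11: vr[C=2048/655 D=2048/655 E=202752/43885 F=4573184/1638155 G=2334/655 H=3380224/1304105] → run H
t=12: vr[C=2048/655 D=2048/655 E=202752/43885 F=4573184/1638155 G=2334/655] → run F
t=13: vr[C=2048/655 D=2048/655 E=202752/43885 F=5243904/1638155 G=2334/655] → run C
t=14: vr[C=3072/655 D=2048/655 E=202752/43885 F=5243904/1638155 G=2334/655] → run D
t=15: vr[C=3072/655 D=3072/655 E=202752/43885 F=5243904/1638155 G=2334/655] → run F
t=16: vr[C=3072/655 D=3072/655 E=202752/43885 G=2334/655] → run G
t=17: vr[C=3072/655 D=3072/655 E=202752/43885 G=2989/655] → run G
t=18: vr[C=3072/655 D=3072/655 E=202752/43885 G=3644/655] → run E
t=19: vr[C=3072/655 D=3072/655 G=3644/655] → run C
t=20: vr[C=4096/655 D=3072/655 G=3644/655] → run D
t=21: vr[C=4096/655 D=4096/655 G=3644/655] → run G
t=22: vr[C=4096/655 D=4096/655 G=4299/655] → run C
t=23: vr[C=1024/131 D=4096/655 G=4299/655] → run D
t=24: vr[C=1024/131 D=1024/131 G=4299/655] → run G
t=25: vr[C=1024/131 D=1024/131 G=4954/655] → run G
t=26: vr[C=1024/131 D=1024/131 G=5609/655] → run C
t=27: vr[C=6144/655 D=1024/131 G=5609/655] → run D
t=28: vr[C=6144/655 G=5609/655] → run G
t=29: vr[C=6144/655] → run C
t=30: (idle)
t=31: (idle)
t=32: (idle)
t=33: (idle)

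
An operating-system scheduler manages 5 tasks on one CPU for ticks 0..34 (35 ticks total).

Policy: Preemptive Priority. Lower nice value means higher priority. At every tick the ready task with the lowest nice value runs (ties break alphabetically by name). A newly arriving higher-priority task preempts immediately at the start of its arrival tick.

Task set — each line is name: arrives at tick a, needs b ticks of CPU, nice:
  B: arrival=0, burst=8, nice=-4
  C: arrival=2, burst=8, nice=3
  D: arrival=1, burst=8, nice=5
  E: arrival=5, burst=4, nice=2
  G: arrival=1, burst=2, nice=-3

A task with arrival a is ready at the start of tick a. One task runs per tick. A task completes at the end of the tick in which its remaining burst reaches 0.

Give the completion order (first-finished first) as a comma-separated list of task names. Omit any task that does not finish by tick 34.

completion order = B, G, E, C, D

t=0: ready={B} → run B
t=1: ready={B,D,G} → run B
t=2: ready={B,C,D,G} → run B
t=3: ready={B,C,D,G} → run B
t=4: ready={B,C,D,G} → run B
t=5: ready={B,C,D,E,G} → run B
t=6: ready={B,C,D,E,G} → run B
t=7: ready={B,C,D,E,G} → run B
t=8: ready={C,D,E,G} → run G
t=9: ready={C,D,E,G} → run G
t=10: ready={C,D,E} → run E
t=11: ready={C,D,E} → run E
t=12: ready={C,D,E} → run E
t=13: ready={C,D,E} → run E
t=14: ready={C,D} → run C
t=15: ready={C,D} → run C
t=16: ready={C,D} → run C
t=17: ready={C,D} → run C
t=18: ready={C,D} → run C
t=19: ready={C,D} → run C
t=20: ready={C,D} → run C
t=21: ready={C,D} → run C
t=22: ready={D} → run D
t=23: ready={D} → run D
t=24: ready={D} → run D
t=25: ready={D} → run D
t=26: ready={D} → run D
t=27: ready={D} → run D
t=28: ready={D} → run D
t=29: ready={D} → run D
t=30: (idle)
t=31: (idle)
t=32: (idle)
t=33: (idle)
t=34: (idle)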